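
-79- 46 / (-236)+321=28579 / 118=242.19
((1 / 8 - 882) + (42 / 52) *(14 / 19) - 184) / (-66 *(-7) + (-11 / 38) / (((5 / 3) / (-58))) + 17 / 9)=-94724685 / 42144752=-2.25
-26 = -26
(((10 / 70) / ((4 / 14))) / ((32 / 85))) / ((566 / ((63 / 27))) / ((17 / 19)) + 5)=10115 / 2102848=0.00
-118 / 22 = -59 / 11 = -5.36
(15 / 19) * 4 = 60 / 19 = 3.16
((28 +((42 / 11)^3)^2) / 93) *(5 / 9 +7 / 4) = 114926685629 / 1482796557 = 77.51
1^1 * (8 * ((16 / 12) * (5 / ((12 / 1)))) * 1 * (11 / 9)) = 5.43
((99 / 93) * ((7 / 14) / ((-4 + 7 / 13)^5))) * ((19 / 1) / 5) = -77600237 / 19067906250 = -0.00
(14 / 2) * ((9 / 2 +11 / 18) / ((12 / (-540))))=-1610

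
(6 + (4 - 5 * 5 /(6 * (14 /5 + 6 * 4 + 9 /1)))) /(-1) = -10615 /1074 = -9.88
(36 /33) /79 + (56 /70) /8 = 0.11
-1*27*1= -27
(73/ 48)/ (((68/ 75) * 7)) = 1825/ 7616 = 0.24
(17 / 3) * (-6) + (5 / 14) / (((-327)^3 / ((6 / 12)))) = -33287425421 / 979041924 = -34.00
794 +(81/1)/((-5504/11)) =4369285/5504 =793.84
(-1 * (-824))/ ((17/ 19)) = 15656/ 17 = 920.94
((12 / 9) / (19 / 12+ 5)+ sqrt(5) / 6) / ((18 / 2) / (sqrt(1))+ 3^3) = 4 / 711+ sqrt(5) / 216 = 0.02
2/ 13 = 0.15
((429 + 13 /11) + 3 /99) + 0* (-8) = 14197 /33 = 430.21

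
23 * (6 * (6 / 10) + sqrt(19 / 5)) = 23 * sqrt(95) / 5 + 414 / 5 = 127.64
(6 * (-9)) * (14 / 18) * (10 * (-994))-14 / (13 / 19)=417459.54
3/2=1.50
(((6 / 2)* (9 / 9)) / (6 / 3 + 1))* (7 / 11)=7 / 11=0.64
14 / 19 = 0.74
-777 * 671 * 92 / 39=-15988588 / 13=-1229891.38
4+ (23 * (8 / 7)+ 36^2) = 9284 / 7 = 1326.29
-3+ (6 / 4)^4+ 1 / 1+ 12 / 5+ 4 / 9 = 4253 / 720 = 5.91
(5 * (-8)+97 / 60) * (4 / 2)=-2303 / 30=-76.77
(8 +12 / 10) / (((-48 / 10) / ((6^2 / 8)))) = -69 / 8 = -8.62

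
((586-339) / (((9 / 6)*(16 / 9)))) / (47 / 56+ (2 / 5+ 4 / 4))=455 / 11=41.36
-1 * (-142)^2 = -20164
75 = 75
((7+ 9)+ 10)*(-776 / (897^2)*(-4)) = 6208 / 61893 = 0.10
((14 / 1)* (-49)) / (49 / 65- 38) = 44590 / 2421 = 18.42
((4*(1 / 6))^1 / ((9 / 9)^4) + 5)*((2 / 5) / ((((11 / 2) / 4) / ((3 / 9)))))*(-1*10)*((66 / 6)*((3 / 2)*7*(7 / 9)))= -13328 / 27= -493.63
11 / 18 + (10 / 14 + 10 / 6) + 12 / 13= 6413 / 1638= 3.92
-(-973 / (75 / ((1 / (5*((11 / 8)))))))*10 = 15568 / 825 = 18.87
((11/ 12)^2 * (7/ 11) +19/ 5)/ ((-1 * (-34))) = 3121/ 24480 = 0.13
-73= -73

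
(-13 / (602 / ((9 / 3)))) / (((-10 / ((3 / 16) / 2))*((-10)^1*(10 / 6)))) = -351 / 9632000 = -0.00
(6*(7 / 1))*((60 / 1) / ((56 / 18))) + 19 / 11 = 811.73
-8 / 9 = -0.89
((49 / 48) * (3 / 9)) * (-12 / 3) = -49 / 36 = -1.36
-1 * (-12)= 12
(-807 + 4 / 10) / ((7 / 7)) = -4033 / 5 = -806.60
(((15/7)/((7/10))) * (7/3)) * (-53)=-378.57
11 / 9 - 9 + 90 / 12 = -5 / 18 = -0.28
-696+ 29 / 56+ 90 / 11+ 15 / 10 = -422453 / 616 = -685.80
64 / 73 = 0.88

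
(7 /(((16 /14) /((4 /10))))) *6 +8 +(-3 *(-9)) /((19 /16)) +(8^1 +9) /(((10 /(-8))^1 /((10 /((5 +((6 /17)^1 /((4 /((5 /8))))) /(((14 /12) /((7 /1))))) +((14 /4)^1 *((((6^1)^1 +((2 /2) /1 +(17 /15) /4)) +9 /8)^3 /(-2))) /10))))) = 1031601139982383 /22035820712690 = 46.81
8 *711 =5688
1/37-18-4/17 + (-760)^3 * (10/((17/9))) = -1461790091453/629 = -2323990606.44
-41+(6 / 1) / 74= -1514 / 37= -40.92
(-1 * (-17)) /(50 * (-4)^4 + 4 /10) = 85 /64002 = 0.00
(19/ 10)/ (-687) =-19/ 6870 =-0.00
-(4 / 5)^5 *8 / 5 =-8192 / 15625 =-0.52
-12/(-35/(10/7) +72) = -24/95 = -0.25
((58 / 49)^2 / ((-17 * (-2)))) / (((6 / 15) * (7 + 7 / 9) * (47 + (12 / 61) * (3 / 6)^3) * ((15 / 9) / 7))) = 1385127 / 1170835645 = 0.00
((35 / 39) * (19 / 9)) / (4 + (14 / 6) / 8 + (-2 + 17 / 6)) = 5320 / 14391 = 0.37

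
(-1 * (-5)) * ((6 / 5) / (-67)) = -6 / 67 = -0.09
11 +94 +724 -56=773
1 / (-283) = -1 / 283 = -0.00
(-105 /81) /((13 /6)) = -70 /117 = -0.60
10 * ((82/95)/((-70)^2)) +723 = 16827866/23275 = 723.00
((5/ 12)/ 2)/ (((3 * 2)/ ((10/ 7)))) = 25/ 504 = 0.05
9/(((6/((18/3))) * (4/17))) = 153/4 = 38.25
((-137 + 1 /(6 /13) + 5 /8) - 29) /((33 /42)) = -27419 /132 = -207.72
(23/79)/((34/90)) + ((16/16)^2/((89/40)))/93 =0.78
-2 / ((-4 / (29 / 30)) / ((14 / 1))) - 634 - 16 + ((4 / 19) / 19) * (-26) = -6969337 / 10830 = -643.52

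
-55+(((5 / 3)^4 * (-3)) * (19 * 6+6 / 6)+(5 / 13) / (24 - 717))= -73433375 / 27027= -2717.04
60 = 60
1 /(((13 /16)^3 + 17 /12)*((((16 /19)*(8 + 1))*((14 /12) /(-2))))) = -19456 /167993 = -0.12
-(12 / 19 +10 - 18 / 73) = -14404 / 1387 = -10.39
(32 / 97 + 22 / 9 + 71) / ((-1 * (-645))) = 12881 / 112617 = 0.11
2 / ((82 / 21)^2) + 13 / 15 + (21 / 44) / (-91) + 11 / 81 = 1.13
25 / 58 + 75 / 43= 2.18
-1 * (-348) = 348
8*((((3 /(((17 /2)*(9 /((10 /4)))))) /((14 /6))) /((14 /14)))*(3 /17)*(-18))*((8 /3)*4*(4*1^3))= -92160 /2023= -45.56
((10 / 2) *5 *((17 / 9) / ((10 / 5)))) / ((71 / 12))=850 / 213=3.99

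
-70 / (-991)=70 / 991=0.07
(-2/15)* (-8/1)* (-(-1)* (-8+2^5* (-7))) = -3712/15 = -247.47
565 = 565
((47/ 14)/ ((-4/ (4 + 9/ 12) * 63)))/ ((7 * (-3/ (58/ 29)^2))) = 893/ 74088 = 0.01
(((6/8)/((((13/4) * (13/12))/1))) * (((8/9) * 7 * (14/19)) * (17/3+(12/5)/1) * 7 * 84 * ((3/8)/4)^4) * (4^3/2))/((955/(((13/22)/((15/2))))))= 713097/754832000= 0.00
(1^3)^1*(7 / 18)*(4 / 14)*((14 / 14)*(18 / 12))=1 / 6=0.17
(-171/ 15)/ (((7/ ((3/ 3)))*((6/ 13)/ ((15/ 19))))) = -39/ 14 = -2.79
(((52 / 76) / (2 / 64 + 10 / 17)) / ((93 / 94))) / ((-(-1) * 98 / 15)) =0.17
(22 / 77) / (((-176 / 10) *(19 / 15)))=-75 / 5852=-0.01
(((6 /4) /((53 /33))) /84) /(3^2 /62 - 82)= -1023 /7531300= -0.00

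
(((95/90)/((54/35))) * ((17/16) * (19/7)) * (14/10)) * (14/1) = 300713/7776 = 38.67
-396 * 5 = -1980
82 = 82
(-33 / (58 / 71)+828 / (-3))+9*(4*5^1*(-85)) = -905751 / 58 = -15616.40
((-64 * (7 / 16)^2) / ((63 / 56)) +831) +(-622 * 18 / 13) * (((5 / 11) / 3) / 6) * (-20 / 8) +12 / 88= 2251267 / 2574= 874.62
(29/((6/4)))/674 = 29/1011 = 0.03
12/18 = 2/3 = 0.67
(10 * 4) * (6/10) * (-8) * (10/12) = -160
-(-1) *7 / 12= 7 / 12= 0.58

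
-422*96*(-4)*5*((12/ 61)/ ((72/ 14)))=1890560/ 61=30992.79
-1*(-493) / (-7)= -493 / 7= -70.43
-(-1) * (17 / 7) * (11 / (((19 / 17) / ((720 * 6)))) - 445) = 13589545 / 133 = 102177.03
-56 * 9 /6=-84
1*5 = 5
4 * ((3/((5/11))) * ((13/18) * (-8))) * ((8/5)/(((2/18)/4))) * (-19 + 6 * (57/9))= -4173312/25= -166932.48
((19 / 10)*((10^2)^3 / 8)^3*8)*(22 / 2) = 326562500000000000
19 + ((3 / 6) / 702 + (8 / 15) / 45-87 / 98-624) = -605.88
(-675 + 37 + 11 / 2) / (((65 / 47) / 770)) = -4578035 / 13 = -352156.54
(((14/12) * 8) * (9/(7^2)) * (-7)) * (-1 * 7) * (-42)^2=148176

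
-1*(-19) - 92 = -73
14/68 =7/34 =0.21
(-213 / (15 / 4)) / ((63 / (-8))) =2272 / 315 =7.21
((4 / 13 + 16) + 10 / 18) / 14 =1973 / 1638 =1.20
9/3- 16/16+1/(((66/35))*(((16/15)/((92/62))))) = 14937/5456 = 2.74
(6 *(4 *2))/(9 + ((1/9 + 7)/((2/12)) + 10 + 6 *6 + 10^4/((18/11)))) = 432/55879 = 0.01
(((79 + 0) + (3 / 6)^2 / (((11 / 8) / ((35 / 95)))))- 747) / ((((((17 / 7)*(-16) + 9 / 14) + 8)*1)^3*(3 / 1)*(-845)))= -383056912 / 40100090421105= -0.00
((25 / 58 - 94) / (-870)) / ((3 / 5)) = 603 / 3364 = 0.18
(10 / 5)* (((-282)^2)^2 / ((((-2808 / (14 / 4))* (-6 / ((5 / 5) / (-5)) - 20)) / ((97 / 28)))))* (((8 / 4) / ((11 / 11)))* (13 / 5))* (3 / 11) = -4259961513 / 550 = -7745384.57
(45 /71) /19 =45 /1349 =0.03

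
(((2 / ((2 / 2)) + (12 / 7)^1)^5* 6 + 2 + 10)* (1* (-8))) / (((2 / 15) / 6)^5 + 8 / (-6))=105535236676500000 / 4135152245693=25521.49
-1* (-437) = 437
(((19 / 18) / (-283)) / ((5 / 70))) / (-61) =133 / 155367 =0.00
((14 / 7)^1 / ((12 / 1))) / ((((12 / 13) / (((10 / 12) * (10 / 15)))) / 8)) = 65 / 81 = 0.80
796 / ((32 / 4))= 199 / 2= 99.50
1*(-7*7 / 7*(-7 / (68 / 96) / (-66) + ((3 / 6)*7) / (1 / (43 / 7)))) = -56679 / 374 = -151.55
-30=-30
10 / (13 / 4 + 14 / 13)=104 / 45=2.31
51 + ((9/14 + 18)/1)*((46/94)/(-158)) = 5296161/103964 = 50.94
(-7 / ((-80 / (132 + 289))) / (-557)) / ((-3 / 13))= 38311 / 133680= 0.29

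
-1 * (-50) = 50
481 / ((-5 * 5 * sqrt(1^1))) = -481 / 25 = -19.24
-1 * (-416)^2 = -173056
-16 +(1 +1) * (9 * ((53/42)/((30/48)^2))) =42.15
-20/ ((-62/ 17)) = 170/ 31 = 5.48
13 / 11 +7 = 90 / 11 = 8.18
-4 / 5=-0.80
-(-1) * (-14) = -14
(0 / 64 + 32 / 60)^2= 64 / 225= 0.28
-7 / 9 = -0.78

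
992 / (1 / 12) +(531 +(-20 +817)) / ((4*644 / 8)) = 1917208 / 161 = 11908.12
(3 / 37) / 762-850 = -7988299 / 9398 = -850.00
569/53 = 10.74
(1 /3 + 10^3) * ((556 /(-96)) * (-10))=2085695 /36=57935.97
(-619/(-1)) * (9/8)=5571/8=696.38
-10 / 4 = -2.50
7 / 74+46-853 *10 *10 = -6308789 / 74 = -85253.91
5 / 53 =0.09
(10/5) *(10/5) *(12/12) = 4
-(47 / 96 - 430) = 41233 / 96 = 429.51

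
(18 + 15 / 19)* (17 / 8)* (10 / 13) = 30345 / 988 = 30.71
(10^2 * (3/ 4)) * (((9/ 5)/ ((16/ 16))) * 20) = 2700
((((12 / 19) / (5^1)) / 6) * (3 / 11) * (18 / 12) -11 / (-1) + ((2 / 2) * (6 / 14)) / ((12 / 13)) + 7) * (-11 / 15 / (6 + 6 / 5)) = -540517 / 287280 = -1.88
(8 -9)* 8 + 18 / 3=-2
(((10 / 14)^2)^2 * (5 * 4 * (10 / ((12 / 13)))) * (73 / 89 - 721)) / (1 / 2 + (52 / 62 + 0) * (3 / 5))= -8072090000000 / 199371837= -40487.61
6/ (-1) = -6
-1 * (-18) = 18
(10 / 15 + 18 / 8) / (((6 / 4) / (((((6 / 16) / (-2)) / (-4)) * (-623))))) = -21805 / 384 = -56.78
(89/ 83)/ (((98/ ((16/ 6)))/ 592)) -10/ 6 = 190417/ 12201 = 15.61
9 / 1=9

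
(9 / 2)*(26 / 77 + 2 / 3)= 348 / 77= 4.52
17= 17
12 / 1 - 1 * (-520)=532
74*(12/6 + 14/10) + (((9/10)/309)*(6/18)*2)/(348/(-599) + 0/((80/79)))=45091153/179220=251.60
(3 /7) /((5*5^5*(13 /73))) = 219 /1421875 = 0.00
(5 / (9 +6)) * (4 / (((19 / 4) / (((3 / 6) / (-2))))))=-4 / 57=-0.07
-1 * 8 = -8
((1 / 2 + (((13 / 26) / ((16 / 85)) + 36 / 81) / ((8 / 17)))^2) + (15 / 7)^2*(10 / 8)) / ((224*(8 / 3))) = 12915723481 / 155373797376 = 0.08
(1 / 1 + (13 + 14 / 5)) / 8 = 21 / 10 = 2.10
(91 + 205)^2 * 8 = 700928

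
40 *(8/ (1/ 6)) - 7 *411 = -957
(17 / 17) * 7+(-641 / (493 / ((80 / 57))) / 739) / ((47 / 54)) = 2276485037 / 325344011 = 7.00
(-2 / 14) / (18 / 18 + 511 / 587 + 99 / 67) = -0.04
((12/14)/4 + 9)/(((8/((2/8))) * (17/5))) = 0.08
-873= -873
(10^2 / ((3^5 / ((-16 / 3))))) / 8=-0.27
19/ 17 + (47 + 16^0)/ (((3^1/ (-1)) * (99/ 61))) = -14711/ 1683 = -8.74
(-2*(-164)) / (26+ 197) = 328 / 223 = 1.47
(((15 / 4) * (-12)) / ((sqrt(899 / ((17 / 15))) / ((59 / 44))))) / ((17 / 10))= -1.26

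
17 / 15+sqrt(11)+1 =32 / 15+sqrt(11) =5.45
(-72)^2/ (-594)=-96/ 11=-8.73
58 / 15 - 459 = -6827 / 15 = -455.13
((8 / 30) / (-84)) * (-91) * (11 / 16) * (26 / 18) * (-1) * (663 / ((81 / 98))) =-20131111 / 87480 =-230.12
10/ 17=0.59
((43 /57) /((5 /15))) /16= 43 /304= 0.14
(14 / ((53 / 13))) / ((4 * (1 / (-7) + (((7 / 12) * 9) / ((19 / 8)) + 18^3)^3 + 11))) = 4369183 / 1010673777086006104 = 0.00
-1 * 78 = -78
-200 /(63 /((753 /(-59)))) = 40.52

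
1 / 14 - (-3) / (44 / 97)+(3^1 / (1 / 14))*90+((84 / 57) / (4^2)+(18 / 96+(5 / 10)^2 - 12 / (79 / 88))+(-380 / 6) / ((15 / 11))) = 62035498423 / 16643088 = 3727.40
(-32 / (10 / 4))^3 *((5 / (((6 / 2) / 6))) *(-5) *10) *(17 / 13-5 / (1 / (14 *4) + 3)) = -61865984 / 169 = -366070.91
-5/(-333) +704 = 234437/333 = 704.02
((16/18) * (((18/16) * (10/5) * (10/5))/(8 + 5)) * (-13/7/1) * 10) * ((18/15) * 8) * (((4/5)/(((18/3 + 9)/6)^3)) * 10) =-24576/875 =-28.09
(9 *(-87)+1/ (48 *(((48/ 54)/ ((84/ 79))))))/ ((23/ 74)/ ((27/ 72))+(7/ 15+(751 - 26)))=-1098545355/ 1019021632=-1.08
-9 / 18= -1 / 2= -0.50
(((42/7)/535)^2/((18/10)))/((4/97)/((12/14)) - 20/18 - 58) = -1746/1475833345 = -0.00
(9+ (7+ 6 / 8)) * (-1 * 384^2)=-2469888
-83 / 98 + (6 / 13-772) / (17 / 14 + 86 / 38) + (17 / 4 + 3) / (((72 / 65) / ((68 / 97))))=-179525801291 / 823029480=-218.13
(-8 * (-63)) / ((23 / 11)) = 5544 / 23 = 241.04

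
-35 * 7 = -245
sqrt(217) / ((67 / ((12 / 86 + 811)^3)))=42431860533439 *sqrt(217) / 5326969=117338835.11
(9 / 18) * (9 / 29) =9 / 58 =0.16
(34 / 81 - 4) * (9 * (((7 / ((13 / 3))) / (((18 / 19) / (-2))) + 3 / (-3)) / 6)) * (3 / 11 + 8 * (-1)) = -2119900 / 11583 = -183.02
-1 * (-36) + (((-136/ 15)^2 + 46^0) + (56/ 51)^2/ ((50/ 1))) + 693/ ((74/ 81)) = 1407919421/ 1603950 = 877.78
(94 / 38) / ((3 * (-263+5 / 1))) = -47 / 14706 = -0.00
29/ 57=0.51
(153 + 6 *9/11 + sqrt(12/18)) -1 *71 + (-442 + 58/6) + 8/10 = -56863/165 + sqrt(6)/3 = -343.81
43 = 43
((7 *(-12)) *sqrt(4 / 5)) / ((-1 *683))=168 *sqrt(5) / 3415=0.11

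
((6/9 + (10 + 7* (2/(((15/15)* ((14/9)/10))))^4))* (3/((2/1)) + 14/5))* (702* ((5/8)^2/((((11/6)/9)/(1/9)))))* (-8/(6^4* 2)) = -34385657995/90552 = -379733.83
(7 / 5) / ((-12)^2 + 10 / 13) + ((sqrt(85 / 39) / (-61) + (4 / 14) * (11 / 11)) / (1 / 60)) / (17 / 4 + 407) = 1112933 / 21671230 - 16 * sqrt(3315) / 260897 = 0.05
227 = 227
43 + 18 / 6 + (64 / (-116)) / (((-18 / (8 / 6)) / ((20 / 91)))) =3278278 / 71253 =46.01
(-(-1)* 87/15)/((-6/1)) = -29/30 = -0.97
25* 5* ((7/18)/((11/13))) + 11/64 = 365089/6336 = 57.62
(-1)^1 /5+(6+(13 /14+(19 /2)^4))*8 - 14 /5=912981 /14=65212.93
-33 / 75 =-11 / 25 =-0.44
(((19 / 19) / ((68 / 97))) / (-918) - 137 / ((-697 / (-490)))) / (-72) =246505337 / 184275648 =1.34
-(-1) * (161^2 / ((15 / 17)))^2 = 194178591649 / 225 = 863015962.88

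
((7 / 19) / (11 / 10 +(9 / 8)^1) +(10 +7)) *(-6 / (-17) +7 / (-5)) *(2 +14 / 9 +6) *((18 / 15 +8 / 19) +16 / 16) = -450.15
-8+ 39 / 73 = -545 / 73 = -7.47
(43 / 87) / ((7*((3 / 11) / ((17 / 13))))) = 8041 / 23751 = 0.34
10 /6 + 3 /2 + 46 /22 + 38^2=95651 /66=1449.26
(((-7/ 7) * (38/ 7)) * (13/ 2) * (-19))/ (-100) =-4693/ 700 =-6.70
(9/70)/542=9/37940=0.00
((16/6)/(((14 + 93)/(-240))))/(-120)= 16/321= 0.05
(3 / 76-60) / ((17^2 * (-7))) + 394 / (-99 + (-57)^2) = 5352233 / 34593300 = 0.15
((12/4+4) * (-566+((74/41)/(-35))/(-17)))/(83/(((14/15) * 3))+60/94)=-9085332368/69438625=-130.84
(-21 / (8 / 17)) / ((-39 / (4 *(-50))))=-228.85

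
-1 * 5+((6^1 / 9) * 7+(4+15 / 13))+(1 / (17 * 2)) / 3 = 2135 / 442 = 4.83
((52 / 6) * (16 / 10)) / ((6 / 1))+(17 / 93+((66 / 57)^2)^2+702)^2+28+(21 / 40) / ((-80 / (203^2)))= 232838746244343111837259 / 470050677573148800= 495348.18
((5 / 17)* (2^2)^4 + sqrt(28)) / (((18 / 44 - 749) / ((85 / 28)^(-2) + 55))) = -2242431488 / 404560985 - 17518996* sqrt(7) / 118988525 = -5.93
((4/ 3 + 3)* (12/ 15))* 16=832/ 15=55.47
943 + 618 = 1561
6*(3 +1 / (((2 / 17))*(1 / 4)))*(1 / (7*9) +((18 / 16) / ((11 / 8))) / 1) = 42772 / 231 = 185.16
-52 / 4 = -13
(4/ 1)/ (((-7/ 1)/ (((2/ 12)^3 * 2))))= -1/ 189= -0.01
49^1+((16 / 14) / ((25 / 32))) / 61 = 523331 / 10675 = 49.02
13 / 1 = 13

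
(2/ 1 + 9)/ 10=11/ 10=1.10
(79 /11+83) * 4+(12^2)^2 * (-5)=-1136512 /11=-103319.27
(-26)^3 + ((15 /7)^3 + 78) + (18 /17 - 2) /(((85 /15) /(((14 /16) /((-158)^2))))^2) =-17488.16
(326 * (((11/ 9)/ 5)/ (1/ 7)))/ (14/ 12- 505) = -1.11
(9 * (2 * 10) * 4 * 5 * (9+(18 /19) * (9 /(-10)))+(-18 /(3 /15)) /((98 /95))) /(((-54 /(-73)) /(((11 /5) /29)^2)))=5344062163 /23489130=227.51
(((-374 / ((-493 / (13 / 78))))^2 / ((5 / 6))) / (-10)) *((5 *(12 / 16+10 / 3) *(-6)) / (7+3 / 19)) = 112651 / 3431280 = 0.03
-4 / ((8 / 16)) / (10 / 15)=-12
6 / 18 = 1 / 3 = 0.33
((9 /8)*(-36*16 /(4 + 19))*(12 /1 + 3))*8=-77760 /23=-3380.87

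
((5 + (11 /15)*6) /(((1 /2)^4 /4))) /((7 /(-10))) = -6016 /7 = -859.43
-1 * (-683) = 683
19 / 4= 4.75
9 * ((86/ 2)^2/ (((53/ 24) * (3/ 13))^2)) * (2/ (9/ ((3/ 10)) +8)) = 179989056/ 53371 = 3372.41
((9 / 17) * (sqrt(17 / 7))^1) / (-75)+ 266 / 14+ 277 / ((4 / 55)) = 15311 / 4 - 3 * sqrt(119) / 2975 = 3827.74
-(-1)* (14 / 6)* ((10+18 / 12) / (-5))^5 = -150.18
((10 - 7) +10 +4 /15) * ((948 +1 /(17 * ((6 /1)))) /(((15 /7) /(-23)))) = -3098075183 /22950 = -134992.38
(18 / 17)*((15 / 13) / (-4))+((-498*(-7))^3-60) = 18724249396497 / 442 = 42362555195.69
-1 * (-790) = 790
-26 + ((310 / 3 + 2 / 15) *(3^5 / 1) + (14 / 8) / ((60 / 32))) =75352 / 3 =25117.33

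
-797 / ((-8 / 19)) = 15143 / 8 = 1892.88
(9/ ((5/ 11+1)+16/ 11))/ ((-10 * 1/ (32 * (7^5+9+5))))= -1665279/ 10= -166527.90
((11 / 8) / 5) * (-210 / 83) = -231 / 332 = -0.70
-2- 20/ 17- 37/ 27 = -2087/ 459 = -4.55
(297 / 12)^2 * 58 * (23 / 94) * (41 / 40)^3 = 450554978907 / 48128000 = 9361.60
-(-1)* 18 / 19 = 18 / 19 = 0.95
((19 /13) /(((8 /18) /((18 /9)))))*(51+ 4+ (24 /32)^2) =365.43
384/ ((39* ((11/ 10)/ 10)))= 12800/ 143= 89.51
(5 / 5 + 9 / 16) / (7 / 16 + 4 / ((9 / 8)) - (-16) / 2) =225 / 1727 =0.13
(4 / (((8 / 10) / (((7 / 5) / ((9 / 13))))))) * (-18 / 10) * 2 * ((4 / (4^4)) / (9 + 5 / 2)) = -91 / 1840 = -0.05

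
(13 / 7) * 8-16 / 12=284 / 21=13.52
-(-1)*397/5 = 397/5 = 79.40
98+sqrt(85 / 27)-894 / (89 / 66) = -563.19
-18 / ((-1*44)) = 9 / 22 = 0.41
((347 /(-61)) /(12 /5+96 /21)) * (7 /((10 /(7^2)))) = -833147 /29768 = -27.99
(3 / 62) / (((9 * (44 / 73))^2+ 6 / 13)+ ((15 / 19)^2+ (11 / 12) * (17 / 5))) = 2250809730 / 1564282569829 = 0.00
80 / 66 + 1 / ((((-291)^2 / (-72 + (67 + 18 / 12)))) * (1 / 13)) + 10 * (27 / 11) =47984899 / 1862982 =25.76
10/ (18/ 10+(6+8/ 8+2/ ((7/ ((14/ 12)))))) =150/ 137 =1.09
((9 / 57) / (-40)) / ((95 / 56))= -21 / 9025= -0.00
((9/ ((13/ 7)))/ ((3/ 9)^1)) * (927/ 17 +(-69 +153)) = 445095/ 221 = 2014.00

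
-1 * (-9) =9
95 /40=2.38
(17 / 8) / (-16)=-17 / 128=-0.13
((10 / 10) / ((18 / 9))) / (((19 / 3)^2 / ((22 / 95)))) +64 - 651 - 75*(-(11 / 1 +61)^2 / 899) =-4763932334 / 30831205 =-154.52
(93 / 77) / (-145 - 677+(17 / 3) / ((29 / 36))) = -899 / 606606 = -0.00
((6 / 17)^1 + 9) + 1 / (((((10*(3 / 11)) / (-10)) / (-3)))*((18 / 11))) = 4919 / 306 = 16.08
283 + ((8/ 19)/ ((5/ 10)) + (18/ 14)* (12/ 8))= 76015/ 266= 285.77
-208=-208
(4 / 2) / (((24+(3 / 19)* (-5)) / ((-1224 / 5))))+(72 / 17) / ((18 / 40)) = -48656 / 4165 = -11.68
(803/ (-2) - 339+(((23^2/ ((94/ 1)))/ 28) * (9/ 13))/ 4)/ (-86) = 101343031/ 11770304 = 8.61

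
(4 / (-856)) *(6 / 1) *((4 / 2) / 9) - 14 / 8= -2255 / 1284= -1.76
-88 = -88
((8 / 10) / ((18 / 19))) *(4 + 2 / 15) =3.49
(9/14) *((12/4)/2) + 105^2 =308727/28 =11025.96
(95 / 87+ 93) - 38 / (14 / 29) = 9365 / 609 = 15.38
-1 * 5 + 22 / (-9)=-67 / 9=-7.44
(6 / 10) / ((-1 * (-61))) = 3 / 305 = 0.01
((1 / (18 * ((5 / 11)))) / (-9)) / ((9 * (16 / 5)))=-0.00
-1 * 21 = -21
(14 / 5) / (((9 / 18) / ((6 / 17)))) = 1.98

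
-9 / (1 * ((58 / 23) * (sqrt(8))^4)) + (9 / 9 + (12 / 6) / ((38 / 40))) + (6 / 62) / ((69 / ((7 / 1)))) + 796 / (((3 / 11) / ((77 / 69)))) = 1475460121555 / 452578176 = 3260.12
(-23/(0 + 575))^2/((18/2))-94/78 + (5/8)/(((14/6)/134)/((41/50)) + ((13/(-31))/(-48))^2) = 28.12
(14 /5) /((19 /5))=0.74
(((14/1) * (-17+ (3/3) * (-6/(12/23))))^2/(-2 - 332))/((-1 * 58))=159201/19372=8.22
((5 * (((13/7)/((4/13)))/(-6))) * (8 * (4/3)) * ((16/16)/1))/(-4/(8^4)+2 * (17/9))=-3461120/243649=-14.21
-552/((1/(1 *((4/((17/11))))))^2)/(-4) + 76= 289132/289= 1000.46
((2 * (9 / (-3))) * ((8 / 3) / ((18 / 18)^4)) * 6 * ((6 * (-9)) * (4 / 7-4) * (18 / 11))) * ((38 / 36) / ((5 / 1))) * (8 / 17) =-18911232 / 6545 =-2889.42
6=6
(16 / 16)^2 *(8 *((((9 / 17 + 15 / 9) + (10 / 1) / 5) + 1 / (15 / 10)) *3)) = 116.71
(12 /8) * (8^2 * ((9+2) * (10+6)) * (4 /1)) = 67584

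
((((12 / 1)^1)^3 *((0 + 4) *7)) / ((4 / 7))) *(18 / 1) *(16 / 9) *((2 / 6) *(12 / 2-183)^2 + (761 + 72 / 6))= 30389796864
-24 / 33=-8 / 11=-0.73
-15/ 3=-5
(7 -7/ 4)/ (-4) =-21/ 16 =-1.31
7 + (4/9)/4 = 64/9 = 7.11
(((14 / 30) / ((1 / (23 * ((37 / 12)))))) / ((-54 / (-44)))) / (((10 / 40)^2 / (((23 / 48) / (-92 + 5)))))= -1507121 / 634230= -2.38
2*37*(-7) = -518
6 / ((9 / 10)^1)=20 / 3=6.67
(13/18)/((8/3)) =13/48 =0.27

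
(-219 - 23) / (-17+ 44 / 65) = 15730 / 1061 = 14.83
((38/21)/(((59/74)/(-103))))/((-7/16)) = 4634176/8673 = 534.32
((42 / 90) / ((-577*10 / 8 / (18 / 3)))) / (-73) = 56 / 1053025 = 0.00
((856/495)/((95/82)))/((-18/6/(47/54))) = -1649512/3809025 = -0.43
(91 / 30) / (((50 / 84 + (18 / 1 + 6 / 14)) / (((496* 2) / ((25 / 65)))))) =8214752 / 19975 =411.25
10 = 10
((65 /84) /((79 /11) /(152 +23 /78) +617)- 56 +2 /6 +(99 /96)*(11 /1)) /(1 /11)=-487.54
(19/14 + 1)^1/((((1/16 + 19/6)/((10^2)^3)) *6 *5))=5280000/217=24331.80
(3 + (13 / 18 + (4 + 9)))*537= 53879 / 6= 8979.83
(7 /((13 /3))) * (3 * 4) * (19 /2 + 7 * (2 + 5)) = 1134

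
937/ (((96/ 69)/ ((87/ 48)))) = 624979/ 512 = 1220.66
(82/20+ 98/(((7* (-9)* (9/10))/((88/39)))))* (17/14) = 107423/442260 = 0.24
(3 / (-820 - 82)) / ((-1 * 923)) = 3 / 832546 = 0.00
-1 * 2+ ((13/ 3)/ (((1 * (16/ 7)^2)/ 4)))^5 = 104359244100493/ 260919263232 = 399.97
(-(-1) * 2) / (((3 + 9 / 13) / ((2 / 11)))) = 13 / 132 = 0.10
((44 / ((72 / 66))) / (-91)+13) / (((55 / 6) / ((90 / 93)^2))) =1234080 / 961961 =1.28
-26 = -26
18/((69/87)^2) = 15138/529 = 28.62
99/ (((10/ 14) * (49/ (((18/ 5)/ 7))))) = 1782/ 1225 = 1.45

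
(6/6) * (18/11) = 18/11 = 1.64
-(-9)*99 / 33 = 27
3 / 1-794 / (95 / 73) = -57677 / 95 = -607.13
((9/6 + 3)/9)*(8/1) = 4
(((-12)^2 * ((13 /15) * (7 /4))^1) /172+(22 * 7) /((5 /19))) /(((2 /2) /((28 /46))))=1765274 /4945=356.98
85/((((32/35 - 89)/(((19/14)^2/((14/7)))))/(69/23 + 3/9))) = -767125/258972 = -2.96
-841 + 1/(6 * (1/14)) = -2516/3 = -838.67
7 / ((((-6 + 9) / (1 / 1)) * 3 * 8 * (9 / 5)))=35 / 648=0.05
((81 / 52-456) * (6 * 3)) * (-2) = 212679 / 13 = 16359.92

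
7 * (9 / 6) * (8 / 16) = 21 / 4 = 5.25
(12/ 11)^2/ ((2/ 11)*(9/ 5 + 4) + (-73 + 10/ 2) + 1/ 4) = -960/ 53801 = -0.02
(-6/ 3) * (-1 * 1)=2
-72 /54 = -4 /3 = -1.33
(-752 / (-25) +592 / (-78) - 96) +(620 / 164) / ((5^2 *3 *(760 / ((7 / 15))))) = -6699895739 / 91143000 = -73.51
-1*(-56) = 56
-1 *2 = -2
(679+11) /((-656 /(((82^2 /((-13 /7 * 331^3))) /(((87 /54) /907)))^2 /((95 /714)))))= -88692017229253661328 /3551438218622608491931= -0.02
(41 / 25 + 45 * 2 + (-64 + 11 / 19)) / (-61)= -13404 / 28975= -0.46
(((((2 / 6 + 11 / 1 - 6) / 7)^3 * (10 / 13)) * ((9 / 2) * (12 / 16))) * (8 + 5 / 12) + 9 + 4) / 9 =303181 / 120393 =2.52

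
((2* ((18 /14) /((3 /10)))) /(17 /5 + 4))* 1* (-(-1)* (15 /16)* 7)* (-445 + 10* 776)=8229375 /148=55603.89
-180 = -180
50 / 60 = 5 / 6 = 0.83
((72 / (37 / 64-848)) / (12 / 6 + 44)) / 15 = -768 / 6237025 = -0.00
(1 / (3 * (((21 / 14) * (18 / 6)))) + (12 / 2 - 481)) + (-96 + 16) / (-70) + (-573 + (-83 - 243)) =-259456 / 189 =-1372.78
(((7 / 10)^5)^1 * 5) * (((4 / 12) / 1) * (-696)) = -487403 / 2500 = -194.96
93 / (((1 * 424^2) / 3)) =279 / 179776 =0.00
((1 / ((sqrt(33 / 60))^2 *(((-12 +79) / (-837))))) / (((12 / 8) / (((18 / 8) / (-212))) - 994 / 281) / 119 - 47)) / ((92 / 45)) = 755687961 / 3279696431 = 0.23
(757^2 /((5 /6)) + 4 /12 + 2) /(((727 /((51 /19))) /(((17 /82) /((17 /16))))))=495.41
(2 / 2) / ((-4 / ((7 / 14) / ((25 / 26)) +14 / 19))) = -597 / 1900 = -0.31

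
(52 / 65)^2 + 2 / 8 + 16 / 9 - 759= -680699 / 900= -756.33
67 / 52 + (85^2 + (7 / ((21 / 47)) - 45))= 1122725 / 156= 7196.96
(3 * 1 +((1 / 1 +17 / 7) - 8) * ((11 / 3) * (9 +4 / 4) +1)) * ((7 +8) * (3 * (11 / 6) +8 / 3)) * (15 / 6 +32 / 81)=-58322495 / 972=-60002.57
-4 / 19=-0.21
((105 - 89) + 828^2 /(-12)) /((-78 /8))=228464 /39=5858.05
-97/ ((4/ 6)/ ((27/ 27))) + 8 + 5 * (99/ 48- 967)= -79395/ 16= -4962.19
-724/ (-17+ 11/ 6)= 4344/ 91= 47.74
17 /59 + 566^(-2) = 5446111 /18901004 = 0.29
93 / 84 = 31 / 28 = 1.11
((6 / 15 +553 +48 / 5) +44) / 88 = 607 / 88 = 6.90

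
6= 6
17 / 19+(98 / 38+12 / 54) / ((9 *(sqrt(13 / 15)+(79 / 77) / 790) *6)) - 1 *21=-20.05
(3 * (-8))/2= -12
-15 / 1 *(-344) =5160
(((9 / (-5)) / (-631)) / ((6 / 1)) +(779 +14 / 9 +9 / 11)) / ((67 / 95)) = 9274216483 / 8370846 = 1107.92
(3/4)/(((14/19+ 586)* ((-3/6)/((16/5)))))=-38/4645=-0.01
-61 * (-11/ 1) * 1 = 671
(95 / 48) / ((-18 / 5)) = -475 / 864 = -0.55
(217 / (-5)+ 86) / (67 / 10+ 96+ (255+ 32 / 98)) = 20874 / 175433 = 0.12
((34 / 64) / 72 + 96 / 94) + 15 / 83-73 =-645247219 / 8987904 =-71.79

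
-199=-199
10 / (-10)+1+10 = 10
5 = 5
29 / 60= 0.48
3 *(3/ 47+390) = 54999/ 47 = 1170.19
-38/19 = -2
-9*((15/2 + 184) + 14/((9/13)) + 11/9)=-3833/2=-1916.50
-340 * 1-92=-432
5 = 5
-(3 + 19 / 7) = -40 / 7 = -5.71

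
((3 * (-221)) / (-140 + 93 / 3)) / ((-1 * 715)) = -51 / 5995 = -0.01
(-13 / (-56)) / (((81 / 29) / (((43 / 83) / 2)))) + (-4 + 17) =9804899 / 752976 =13.02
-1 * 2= -2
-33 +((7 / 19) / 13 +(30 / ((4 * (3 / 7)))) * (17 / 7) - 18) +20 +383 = 194897 / 494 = 394.53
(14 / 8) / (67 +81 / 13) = 13 / 544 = 0.02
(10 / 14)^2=25 / 49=0.51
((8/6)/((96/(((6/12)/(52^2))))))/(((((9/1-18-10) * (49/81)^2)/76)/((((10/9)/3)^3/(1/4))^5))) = -16000000000000000/1644401251885356980884323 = -0.00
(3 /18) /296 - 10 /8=-2219 /1776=-1.25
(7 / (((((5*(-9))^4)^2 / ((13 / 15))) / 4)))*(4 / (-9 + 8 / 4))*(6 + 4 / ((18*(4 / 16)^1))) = -12896 / 2270041927734375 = -0.00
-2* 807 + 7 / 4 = -6449 / 4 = -1612.25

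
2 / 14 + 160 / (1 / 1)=1121 / 7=160.14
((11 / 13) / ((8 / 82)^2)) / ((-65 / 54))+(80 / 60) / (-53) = -79408903 / 1074840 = -73.88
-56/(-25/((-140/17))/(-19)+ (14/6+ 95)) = -89376/155089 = -0.58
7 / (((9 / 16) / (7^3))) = 38416 / 9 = 4268.44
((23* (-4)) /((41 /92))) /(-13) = 8464 /533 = 15.88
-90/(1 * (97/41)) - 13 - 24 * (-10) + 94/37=687291/3589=191.50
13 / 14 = 0.93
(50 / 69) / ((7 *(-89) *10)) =-0.00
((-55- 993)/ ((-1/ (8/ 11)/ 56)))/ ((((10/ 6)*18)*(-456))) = -29344/ 9405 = -3.12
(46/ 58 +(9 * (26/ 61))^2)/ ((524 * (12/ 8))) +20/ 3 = 189038889/ 28272158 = 6.69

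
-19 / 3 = -6.33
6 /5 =1.20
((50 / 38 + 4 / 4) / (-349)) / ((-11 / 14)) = 56 / 6631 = 0.01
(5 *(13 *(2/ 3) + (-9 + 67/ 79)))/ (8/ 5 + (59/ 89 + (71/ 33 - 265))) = -2985950/ 302309221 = -0.01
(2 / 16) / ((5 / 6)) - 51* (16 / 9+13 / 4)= -256.27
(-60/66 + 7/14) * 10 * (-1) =45/11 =4.09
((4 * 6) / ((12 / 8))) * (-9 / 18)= -8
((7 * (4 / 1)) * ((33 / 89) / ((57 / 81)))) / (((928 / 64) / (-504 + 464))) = -1995840 / 49039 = -40.70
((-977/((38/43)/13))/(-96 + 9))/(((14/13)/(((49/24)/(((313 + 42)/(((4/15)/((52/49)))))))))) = 187327049/845013600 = 0.22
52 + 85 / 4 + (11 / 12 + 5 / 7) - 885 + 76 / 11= -371083 / 462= -803.21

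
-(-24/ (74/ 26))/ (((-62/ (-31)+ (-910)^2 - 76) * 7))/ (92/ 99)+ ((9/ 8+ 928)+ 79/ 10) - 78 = 84743690582641/ 98651017640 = 859.03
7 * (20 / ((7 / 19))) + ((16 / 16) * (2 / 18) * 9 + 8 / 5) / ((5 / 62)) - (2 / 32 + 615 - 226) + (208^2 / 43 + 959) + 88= 2076.32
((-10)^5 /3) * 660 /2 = -11000000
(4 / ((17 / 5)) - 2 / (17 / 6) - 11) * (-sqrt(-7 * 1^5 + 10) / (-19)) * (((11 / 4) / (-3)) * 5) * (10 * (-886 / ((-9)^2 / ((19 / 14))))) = -21806675 * sqrt(3) / 57834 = -653.08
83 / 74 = 1.12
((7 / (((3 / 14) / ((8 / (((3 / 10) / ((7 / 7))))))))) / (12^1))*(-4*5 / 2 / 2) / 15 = -1960 / 81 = -24.20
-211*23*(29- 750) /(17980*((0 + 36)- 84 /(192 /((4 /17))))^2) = 4044859028 /26783372095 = 0.15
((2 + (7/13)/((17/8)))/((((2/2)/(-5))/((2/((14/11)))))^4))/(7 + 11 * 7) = 759501875/7428694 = 102.24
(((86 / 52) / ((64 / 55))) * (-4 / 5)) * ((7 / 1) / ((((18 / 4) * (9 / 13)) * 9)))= -3311 / 11664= -0.28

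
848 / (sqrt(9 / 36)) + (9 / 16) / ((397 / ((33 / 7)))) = 75411241 / 44464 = 1696.01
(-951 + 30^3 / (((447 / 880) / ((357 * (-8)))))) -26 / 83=-1877431924891 / 12367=-151809810.37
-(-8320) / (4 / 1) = 2080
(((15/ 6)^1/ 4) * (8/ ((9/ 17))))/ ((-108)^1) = -85/ 972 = -0.09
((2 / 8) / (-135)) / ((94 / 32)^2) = -64 / 298215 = -0.00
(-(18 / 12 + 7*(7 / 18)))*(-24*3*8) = 2432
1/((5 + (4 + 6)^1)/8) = 0.53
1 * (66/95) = 66/95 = 0.69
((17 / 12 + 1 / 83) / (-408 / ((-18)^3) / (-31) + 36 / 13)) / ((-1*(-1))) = 46450989 / 89961044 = 0.52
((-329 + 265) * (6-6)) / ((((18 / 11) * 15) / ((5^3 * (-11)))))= 0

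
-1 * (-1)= 1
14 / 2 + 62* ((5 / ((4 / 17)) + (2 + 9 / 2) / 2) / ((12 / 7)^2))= 75439 / 144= 523.88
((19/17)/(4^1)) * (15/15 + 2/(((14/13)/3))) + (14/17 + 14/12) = 1366/357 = 3.83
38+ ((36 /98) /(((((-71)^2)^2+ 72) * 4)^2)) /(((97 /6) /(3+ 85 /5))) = 116632789210928887661 /3069283926603391777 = 38.00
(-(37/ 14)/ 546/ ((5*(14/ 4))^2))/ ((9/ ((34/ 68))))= -37/ 42137550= -0.00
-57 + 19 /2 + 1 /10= -237 /5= -47.40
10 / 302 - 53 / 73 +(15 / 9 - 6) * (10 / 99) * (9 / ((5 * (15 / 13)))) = -7506584 / 5456385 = -1.38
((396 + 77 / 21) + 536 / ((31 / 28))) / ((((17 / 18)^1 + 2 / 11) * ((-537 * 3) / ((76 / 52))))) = -34356674 / 48259653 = -0.71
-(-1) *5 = 5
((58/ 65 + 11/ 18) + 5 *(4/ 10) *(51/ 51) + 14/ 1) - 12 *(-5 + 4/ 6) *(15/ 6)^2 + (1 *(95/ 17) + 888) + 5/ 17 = 24591713/ 19890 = 1236.39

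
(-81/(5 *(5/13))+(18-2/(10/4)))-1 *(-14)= -273/25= -10.92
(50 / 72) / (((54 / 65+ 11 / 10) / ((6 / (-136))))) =-1625 / 102408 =-0.02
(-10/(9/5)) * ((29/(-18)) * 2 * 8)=11600/81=143.21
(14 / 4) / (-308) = -1 / 88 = -0.01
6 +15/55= 69/11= 6.27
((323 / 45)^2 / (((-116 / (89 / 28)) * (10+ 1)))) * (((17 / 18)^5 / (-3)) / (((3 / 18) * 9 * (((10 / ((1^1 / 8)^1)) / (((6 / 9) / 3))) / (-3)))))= -13183771224817 / 73822715898624000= -0.00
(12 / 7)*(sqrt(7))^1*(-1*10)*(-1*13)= 1560*sqrt(7) / 7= 589.62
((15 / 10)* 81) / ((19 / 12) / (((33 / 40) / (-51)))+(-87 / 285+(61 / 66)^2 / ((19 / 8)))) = -25139565 / 20240842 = -1.24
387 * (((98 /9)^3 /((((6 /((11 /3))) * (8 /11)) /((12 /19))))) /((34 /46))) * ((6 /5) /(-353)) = -56315752724 /46177695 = -1219.54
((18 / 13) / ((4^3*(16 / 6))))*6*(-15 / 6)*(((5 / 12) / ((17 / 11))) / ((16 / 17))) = -0.03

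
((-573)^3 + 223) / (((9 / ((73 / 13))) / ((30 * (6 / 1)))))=-274673149240 / 13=-21128703787.69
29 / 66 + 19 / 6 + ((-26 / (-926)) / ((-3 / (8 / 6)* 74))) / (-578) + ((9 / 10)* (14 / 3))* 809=8335741495579 / 2450675205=3401.41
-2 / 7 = -0.29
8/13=0.62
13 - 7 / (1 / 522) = -3641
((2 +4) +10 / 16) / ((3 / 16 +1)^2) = 1696 / 361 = 4.70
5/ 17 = 0.29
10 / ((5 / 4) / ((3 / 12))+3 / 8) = 80 / 43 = 1.86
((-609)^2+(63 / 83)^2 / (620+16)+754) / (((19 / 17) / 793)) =7316961398286943 / 27748892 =263684813.01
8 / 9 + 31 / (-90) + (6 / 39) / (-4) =296 / 585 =0.51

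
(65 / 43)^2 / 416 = 325 / 59168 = 0.01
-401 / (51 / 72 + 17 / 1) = -9624 / 425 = -22.64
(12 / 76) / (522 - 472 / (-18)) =27 / 93746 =0.00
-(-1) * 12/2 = 6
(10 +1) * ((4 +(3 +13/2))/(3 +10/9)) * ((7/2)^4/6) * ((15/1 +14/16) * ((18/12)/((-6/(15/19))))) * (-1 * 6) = 12226048065/719872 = 16983.64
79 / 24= 3.29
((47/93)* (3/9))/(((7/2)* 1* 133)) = 94/259749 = 0.00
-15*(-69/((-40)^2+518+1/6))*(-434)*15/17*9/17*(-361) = 131347647900/3672901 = 35761.28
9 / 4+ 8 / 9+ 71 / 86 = 6137 / 1548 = 3.96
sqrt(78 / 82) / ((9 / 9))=sqrt(1599) / 41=0.98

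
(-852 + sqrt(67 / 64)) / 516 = -71 / 43 + sqrt(67) / 4128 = -1.65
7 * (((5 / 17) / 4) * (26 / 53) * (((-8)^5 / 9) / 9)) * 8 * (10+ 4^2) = -1550581760 / 72981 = -21246.38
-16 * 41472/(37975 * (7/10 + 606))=-1327104/46078865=-0.03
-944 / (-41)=944 / 41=23.02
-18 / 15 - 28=-146 / 5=-29.20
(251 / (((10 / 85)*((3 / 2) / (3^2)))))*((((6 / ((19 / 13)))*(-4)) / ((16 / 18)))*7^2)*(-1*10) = 2201643990 / 19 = 115875999.47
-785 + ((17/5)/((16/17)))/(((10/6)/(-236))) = -129653/100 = -1296.53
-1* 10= -10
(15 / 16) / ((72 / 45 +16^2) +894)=75 / 92128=0.00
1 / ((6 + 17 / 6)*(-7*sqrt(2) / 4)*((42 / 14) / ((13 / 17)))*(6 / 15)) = -130*sqrt(2) / 6307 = -0.03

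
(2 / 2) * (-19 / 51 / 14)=-19 / 714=-0.03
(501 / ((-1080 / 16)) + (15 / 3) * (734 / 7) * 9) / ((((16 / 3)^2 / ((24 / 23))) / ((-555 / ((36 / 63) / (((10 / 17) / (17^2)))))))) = -617719995 / 1807984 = -341.66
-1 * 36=-36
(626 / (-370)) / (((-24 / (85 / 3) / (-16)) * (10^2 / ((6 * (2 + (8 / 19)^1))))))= -244766 / 52725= -4.64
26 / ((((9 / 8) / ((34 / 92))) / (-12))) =-7072 / 69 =-102.49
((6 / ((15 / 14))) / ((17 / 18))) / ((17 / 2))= 1008 / 1445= 0.70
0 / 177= 0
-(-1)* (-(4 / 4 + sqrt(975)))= -5* sqrt(39) - 1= -32.22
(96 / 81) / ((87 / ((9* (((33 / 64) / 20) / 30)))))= 11 / 104400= 0.00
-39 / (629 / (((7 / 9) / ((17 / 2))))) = -182 / 32079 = -0.01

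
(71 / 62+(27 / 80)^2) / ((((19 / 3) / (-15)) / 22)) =-24730101 / 376960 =-65.60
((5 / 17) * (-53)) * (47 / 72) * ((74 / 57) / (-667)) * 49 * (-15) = -112904575 / 7755876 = -14.56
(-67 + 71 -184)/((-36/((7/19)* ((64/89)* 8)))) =17920/1691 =10.60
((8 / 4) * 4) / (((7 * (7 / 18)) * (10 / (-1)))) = -72 / 245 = -0.29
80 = 80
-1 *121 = -121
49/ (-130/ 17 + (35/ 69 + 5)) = -57477/ 2510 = -22.90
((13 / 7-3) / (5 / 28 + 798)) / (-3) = 32 / 67047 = 0.00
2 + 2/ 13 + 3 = 67/ 13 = 5.15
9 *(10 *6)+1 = 541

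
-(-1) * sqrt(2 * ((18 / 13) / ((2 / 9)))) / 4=9 * sqrt(26) / 52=0.88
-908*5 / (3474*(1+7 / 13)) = -2951 / 3474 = -0.85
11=11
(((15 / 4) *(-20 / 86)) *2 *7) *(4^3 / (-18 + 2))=2100 / 43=48.84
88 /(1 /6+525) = 528 /3151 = 0.17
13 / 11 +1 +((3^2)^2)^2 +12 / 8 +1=144445 / 22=6565.68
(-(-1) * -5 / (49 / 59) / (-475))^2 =3481 / 21669025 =0.00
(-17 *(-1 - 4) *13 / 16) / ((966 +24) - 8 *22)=1105 / 13024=0.08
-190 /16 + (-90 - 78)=-1439 /8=-179.88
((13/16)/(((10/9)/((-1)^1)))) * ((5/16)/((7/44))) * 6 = -3861/448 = -8.62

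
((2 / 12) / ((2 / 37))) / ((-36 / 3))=-37 / 144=-0.26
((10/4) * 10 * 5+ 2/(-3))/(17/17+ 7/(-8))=2984/3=994.67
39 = 39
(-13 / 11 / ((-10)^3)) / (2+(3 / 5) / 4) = 13 / 23650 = 0.00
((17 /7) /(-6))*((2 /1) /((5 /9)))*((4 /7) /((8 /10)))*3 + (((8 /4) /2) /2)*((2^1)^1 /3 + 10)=325 /147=2.21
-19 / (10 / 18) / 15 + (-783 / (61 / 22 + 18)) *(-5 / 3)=691701 / 11425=60.54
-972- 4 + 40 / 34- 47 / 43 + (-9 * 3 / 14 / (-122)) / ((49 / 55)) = -59704368805 / 61178852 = -975.90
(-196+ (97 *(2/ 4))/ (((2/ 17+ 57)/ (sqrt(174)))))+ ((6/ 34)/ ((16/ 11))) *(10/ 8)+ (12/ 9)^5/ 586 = -15170739461/ 77464512+ 1649 *sqrt(174)/ 1942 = -184.64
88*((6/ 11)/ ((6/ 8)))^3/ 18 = 2048/ 1089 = 1.88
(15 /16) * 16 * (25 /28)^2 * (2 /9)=2.66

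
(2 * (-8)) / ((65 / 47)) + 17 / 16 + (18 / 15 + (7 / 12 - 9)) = -55297 / 3120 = -17.72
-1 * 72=-72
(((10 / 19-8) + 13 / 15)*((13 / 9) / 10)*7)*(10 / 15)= -171353 / 38475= -4.45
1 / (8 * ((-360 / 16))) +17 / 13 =1.30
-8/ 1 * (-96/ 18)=128/ 3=42.67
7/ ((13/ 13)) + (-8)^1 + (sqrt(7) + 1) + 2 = 4.65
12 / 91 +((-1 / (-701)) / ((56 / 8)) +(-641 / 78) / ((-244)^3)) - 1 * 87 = -482991624714581 / 5560068468864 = -86.87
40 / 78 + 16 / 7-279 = -75403 / 273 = -276.20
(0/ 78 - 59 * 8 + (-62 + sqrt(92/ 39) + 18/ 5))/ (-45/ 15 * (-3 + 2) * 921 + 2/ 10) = -663/ 3454 + 5 * sqrt(897)/ 269412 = -0.19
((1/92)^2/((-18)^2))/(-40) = -1/109693440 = -0.00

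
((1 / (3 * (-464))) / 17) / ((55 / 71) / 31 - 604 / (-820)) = -0.00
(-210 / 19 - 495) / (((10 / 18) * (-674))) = 1.35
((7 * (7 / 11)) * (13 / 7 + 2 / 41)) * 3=11487 / 451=25.47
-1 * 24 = -24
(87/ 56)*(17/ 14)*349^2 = 180143679/ 784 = 229775.10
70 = 70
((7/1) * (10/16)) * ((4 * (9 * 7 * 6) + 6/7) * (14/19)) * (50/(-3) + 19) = 432425/38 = 11379.61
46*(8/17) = 368/17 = 21.65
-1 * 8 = -8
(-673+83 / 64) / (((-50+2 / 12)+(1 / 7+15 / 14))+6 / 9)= 902769 / 64448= 14.01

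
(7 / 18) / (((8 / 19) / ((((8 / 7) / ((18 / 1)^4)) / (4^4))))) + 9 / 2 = 2176782355 / 483729408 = 4.50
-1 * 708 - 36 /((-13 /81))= -6288 /13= -483.69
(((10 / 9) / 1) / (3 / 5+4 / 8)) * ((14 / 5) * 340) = 95200 / 99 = 961.62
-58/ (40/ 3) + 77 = 1453/ 20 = 72.65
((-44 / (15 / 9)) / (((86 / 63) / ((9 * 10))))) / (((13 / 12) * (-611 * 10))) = 449064 / 1707745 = 0.26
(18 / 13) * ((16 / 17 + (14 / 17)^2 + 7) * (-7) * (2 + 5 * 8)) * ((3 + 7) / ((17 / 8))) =-1054589760 / 63869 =-16511.76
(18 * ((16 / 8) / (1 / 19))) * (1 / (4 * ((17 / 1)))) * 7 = 1197 / 17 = 70.41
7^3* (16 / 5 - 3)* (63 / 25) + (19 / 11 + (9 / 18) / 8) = 3842559 / 22000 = 174.66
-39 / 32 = -1.22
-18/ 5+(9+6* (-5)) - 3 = -138/ 5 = -27.60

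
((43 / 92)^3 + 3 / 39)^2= 3284355173841 / 102473995227136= 0.03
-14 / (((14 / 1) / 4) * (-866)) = 0.00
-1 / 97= -0.01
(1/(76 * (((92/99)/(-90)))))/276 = -1485/321632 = -0.00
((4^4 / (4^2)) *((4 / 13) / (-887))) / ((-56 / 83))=664 / 80717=0.01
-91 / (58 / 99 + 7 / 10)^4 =-87414236910000 / 2626114239841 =-33.29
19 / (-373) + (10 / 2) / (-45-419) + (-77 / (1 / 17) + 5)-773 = -359481225 / 173072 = -2077.06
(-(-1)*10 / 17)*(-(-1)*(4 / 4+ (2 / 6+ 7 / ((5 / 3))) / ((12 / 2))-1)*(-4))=-16 / 9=-1.78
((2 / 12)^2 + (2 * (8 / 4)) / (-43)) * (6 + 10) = -404 / 387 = -1.04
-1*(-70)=70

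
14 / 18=7 / 9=0.78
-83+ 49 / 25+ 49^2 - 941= 34474 / 25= 1378.96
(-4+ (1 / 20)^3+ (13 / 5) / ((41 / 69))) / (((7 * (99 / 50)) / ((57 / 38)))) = 123241 / 3030720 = 0.04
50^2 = 2500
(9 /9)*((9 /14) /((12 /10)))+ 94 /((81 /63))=18559 /252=73.65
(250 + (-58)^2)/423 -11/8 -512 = -1708349/3384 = -504.83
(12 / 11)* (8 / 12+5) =6.18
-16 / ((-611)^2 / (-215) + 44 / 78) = 134160 / 14554789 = 0.01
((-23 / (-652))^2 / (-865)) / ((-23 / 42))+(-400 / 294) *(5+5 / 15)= -588343722997 / 81081148680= -7.26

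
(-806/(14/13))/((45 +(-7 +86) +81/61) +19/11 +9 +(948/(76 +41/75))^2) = -8912563970453/3446681157087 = -2.59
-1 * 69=-69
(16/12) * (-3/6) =-0.67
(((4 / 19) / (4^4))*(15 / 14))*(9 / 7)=135 / 119168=0.00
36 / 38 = 18 / 19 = 0.95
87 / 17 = 5.12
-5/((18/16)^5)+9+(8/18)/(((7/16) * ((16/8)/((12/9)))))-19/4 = 3559055/1653372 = 2.15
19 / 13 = 1.46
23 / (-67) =-23 / 67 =-0.34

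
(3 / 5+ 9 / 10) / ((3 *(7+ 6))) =1 / 26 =0.04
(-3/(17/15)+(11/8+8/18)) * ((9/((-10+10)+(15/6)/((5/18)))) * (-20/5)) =1013/306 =3.31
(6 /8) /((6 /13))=13 /8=1.62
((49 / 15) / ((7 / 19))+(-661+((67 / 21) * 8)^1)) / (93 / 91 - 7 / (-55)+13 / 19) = -341.76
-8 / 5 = -1.60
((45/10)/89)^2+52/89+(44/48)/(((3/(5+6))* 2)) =1293115/570312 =2.27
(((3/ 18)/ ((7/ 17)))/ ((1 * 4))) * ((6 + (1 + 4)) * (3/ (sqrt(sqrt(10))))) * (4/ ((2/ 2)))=187 * 10^(3/ 4)/ 140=7.51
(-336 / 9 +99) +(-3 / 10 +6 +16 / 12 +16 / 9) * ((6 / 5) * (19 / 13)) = 1928 / 25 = 77.12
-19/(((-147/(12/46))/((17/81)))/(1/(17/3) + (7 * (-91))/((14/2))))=-58672/91287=-0.64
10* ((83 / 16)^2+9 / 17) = 597085 / 2176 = 274.40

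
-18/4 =-9/2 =-4.50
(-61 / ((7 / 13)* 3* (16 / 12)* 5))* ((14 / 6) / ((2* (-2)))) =793 / 240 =3.30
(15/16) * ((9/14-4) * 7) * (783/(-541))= 552015/17312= 31.89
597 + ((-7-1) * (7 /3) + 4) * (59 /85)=149639 /255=586.82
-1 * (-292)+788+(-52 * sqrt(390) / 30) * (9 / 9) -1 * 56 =1024 -26 * sqrt(390) / 15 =989.77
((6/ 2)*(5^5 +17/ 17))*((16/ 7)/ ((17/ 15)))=2250720/ 119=18913.61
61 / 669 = 0.09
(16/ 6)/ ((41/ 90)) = 240/ 41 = 5.85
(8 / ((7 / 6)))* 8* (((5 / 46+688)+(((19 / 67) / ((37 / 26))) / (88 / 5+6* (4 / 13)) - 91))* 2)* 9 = 2655816058656 / 4504343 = 589612.30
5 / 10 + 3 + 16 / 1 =39 / 2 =19.50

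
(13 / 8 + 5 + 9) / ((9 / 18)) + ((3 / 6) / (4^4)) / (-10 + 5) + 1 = 82559 / 2560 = 32.25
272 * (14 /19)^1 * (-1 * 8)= -30464 /19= -1603.37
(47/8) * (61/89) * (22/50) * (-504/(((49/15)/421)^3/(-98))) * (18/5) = 20586164555064636/30527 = 674359241165.68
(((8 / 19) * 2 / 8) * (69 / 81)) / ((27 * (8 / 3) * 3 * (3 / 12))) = 23 / 13851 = 0.00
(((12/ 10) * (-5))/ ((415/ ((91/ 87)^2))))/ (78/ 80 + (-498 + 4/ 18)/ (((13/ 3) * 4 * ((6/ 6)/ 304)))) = 1722448/ 950554847237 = 0.00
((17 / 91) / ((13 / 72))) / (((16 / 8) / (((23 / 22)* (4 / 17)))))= 1656 / 13013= 0.13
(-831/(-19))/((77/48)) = 27.26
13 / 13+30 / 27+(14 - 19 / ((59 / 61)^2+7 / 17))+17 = 4859935 / 255672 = 19.01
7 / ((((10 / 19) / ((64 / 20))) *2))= 532 / 25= 21.28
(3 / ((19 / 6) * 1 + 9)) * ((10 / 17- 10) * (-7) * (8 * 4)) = 645120 / 1241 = 519.84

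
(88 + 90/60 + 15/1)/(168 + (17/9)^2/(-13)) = 220077/353230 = 0.62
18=18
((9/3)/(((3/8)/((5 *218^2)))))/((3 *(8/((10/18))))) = 1188100/27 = 44003.70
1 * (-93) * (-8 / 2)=372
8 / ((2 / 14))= 56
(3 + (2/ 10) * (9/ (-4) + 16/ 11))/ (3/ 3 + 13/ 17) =425/ 264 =1.61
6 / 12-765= -1529 / 2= -764.50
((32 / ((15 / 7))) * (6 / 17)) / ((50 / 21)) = 4704 / 2125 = 2.21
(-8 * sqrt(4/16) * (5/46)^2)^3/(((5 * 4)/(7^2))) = -153125/592143556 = -0.00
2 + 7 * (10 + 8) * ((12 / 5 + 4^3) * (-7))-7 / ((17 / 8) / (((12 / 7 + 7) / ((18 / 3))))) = -14934734 / 255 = -58567.58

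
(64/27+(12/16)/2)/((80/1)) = 593/17280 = 0.03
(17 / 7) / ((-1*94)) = -17 / 658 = -0.03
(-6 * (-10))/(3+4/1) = 60/7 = 8.57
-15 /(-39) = 5 /13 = 0.38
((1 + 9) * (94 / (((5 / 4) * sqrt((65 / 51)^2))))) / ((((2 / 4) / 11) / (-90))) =-1168260.92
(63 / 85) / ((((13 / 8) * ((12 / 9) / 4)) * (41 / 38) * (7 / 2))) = 16416 / 45305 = 0.36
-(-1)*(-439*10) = -4390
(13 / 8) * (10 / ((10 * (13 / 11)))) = 11 / 8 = 1.38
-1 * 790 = -790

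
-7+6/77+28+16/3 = 6101/231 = 26.41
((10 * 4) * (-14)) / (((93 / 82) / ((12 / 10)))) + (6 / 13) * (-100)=-257384 / 403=-638.67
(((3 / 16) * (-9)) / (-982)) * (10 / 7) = 135 / 54992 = 0.00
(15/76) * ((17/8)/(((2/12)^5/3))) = 185895/19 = 9783.95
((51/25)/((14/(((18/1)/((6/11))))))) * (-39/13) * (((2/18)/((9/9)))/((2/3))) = -1683/700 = -2.40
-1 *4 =-4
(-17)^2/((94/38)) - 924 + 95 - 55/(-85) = -568507/799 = -711.52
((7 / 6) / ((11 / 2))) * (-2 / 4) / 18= -0.01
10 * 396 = 3960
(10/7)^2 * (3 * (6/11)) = 1800/539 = 3.34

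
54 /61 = 0.89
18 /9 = 2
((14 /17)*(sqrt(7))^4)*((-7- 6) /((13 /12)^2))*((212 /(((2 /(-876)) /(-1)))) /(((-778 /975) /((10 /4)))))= 859939416000 /6613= 130037716.01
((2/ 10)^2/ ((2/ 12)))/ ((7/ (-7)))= -6/ 25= -0.24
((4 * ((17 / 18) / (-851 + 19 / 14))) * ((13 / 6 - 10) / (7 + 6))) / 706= 5593 / 1473826185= 0.00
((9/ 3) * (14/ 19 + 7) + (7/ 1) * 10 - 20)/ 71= 1391/ 1349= 1.03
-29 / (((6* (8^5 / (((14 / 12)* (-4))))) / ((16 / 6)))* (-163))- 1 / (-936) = 247729 / 234344448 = 0.00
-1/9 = -0.11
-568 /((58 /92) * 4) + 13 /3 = -19219 /87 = -220.91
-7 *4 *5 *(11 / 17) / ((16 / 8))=-770 / 17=-45.29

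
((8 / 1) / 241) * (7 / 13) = 56 / 3133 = 0.02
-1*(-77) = 77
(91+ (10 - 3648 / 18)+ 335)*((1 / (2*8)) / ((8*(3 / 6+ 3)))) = 25 / 48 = 0.52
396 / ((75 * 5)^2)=44 / 15625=0.00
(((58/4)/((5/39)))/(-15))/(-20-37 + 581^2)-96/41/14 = -0.17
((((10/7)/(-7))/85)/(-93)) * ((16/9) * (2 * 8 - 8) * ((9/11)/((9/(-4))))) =-1024/7669431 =-0.00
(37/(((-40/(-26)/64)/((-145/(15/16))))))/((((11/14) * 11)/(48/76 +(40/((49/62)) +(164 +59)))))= -55256787456/7315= -7553901.22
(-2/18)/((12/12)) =-1/9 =-0.11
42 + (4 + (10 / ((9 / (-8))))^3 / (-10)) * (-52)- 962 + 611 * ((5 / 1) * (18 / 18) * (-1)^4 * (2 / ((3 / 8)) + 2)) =12847318 / 729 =17623.21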